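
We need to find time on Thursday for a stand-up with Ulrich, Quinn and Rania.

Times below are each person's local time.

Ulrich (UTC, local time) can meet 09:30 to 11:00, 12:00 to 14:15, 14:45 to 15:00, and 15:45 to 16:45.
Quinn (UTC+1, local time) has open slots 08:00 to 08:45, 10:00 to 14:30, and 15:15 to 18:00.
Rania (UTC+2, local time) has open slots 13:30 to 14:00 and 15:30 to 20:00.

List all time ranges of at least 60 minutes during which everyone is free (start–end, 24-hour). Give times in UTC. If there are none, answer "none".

15:45–16:45

Ulrich → UTC: 09:30–11:00, 12:00–14:15, 14:45–15:00, 15:45–16:45.
Quinn → UTC: 07:00–07:45, 09:00–13:30, 14:15–17:00.
Rania → UTC: 11:30–12:00, 13:30–18:00.
Ulrich ∩ Quinn: 09:30–11:00, 12:00–13:30, 14:45–15:00, 15:45–16:45.
Ulrich ∩ Quinn ∩ Rania: 14:45–15:00, 15:45–16:45.
Windows ≥ 60 min: 15:45–16:45.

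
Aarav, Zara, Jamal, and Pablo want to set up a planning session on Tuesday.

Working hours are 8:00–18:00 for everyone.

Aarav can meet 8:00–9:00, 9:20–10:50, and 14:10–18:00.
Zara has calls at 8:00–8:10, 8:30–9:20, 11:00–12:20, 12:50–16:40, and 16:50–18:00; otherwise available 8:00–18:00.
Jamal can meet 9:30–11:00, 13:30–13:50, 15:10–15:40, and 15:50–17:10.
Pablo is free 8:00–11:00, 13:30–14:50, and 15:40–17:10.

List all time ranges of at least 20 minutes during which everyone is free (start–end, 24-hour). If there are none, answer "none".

Zara free within 08:00–18:00: 08:10–08:30, 09:20–11:00, 12:20–12:50, 16:40–16:50.
Aarav ∩ Zara: 08:10–08:30, 09:20–10:50, 16:40–16:50.
Aarav ∩ Zara ∩ Jamal: 09:30–10:50, 16:40–16:50.
Aarav ∩ Zara ∩ Jamal ∩ Pablo: 09:30–10:50, 16:40–16:50.
Windows ≥ 20 min: 09:30–10:50.

09:30–10:50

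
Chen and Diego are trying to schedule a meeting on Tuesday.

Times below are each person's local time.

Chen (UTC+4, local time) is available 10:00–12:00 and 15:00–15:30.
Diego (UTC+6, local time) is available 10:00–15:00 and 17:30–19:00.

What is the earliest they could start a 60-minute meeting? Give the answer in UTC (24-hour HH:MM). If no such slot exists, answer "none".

Chen → UTC: 06:00–08:00, 11:00–11:30.
Diego → UTC: 04:00–09:00, 11:30–13:00.
Chen ∩ Diego: 06:00–08:00.
Windows ≥ 60 min: 06:00–08:00.
Earliest such window starts at 06:00.

06:00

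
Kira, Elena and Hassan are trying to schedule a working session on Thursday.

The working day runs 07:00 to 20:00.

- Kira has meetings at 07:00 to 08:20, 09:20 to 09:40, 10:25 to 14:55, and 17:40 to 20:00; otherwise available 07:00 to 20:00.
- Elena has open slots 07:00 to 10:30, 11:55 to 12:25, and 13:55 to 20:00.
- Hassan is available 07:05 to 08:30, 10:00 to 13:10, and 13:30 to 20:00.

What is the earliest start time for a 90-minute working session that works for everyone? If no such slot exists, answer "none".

14:55

Kira free within 07:00–20:00: 08:20–09:20, 09:40–10:25, 14:55–17:40.
Kira ∩ Elena: 08:20–09:20, 09:40–10:25, 14:55–17:40.
Kira ∩ Elena ∩ Hassan: 08:20–08:30, 10:00–10:25, 14:55–17:40.
Windows ≥ 90 min: 14:55–17:40.
Earliest such window starts at 14:55.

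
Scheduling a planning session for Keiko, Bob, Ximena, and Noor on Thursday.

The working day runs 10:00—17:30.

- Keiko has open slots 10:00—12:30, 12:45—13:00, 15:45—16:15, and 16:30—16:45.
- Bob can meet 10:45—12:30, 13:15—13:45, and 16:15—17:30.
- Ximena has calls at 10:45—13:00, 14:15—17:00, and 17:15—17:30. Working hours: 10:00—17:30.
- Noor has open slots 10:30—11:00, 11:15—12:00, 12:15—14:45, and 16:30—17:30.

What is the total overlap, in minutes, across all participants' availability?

Ximena free within 10:00–17:30: 10:00–10:45, 13:00–14:15, 17:00–17:15.
Keiko ∩ Bob: 10:45–12:30, 16:30–16:45.
Keiko ∩ Bob ∩ Ximena: (none).
Keiko ∩ Bob ∩ Ximena ∩ Noor: (none).
Total common minutes: 0.

0 minutes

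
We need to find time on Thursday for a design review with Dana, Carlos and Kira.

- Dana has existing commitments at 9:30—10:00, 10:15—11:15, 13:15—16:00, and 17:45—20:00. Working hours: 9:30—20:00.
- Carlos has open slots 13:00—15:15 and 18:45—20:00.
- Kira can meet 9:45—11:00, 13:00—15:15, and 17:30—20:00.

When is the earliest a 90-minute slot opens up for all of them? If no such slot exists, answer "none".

Dana free within 09:30–20:00: 10:00–10:15, 11:15–13:15, 16:00–17:45.
Dana ∩ Carlos: 13:00–13:15.
Dana ∩ Carlos ∩ Kira: 13:00–13:15.
Windows ≥ 90 min: (none).

none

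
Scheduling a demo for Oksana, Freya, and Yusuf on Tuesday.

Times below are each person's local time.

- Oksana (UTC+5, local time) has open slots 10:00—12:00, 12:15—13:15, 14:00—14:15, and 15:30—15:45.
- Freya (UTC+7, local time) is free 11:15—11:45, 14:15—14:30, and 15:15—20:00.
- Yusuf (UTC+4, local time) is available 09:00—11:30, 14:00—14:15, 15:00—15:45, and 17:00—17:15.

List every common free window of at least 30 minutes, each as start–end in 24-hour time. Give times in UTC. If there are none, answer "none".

none

Oksana → UTC: 05:00–07:00, 07:15–08:15, 09:00–09:15, 10:30–10:45.
Freya → UTC: 04:15–04:45, 07:15–07:30, 08:15–13:00.
Yusuf → UTC: 05:00–07:30, 10:00–10:15, 11:00–11:45, 13:00–13:15.
Oksana ∩ Freya: 07:15–07:30, 09:00–09:15, 10:30–10:45.
Oksana ∩ Freya ∩ Yusuf: 07:15–07:30.
Windows ≥ 30 min: (none).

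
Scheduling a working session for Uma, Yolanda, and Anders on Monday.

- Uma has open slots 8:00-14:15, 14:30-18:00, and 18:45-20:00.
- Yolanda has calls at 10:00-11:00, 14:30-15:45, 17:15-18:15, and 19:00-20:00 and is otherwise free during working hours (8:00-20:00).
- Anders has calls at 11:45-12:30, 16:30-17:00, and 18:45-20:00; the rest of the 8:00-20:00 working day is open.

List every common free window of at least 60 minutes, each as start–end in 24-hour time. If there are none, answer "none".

08:00–10:00, 12:30–14:15

Yolanda free within 08:00–20:00: 08:00–10:00, 11:00–14:30, 15:45–17:15, 18:15–19:00.
Anders free within 08:00–20:00: 08:00–11:45, 12:30–16:30, 17:00–18:45.
Uma ∩ Yolanda: 08:00–10:00, 11:00–14:15, 15:45–17:15, 18:45–19:00.
Uma ∩ Yolanda ∩ Anders: 08:00–10:00, 11:00–11:45, 12:30–14:15, 15:45–16:30, 17:00–17:15.
Windows ≥ 60 min: 08:00–10:00, 12:30–14:15.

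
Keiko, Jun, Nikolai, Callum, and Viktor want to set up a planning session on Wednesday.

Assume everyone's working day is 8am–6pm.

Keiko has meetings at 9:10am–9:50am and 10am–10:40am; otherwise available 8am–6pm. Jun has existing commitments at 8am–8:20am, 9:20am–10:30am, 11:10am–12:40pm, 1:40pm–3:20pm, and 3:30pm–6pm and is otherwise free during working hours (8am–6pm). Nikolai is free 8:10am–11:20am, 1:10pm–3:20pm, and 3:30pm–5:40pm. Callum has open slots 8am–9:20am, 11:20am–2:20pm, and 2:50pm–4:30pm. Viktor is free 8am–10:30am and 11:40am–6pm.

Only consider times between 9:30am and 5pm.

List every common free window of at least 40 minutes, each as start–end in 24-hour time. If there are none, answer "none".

none

Keiko free within 08:00–18:00: 08:00–09:10, 09:50–10:00, 10:40–18:00.
Jun free within 08:00–18:00: 08:20–09:20, 10:30–11:10, 12:40–13:40, 15:20–15:30.
Keiko ∩ Jun: 08:20–09:10, 10:40–11:10, 12:40–13:40, 15:20–15:30.
Keiko ∩ Jun ∩ Nikolai: 08:20–09:10, 10:40–11:10, 13:10–13:40.
Keiko ∩ Jun ∩ Nikolai ∩ Callum: 08:20–09:10, 13:10–13:40.
Keiko ∩ Jun ∩ Nikolai ∩ Callum ∩ Viktor: 08:20–09:10, 13:10–13:40.
Restricted to 09:30–17:00: 13:10–13:40.
Windows ≥ 40 min: (none).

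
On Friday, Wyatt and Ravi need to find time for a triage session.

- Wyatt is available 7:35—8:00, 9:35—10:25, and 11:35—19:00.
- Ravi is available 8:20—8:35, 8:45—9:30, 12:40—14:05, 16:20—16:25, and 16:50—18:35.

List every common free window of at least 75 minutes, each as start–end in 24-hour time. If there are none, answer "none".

12:40–14:05, 16:50–18:35

Wyatt ∩ Ravi: 12:40–14:05, 16:20–16:25, 16:50–18:35.
Windows ≥ 75 min: 12:40–14:05, 16:50–18:35.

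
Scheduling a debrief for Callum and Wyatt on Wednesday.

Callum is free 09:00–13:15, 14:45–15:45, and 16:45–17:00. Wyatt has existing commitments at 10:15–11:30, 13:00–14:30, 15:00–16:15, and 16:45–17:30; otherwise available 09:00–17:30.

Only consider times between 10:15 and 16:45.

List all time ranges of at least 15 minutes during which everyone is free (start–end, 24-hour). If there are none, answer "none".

11:30–13:00, 14:45–15:00

Wyatt free within 09:00–17:30: 09:00–10:15, 11:30–13:00, 14:30–15:00, 16:15–16:45.
Callum ∩ Wyatt: 09:00–10:15, 11:30–13:00, 14:45–15:00.
Restricted to 10:15–16:45: 11:30–13:00, 14:45–15:00.
Windows ≥ 15 min: 11:30–13:00, 14:45–15:00.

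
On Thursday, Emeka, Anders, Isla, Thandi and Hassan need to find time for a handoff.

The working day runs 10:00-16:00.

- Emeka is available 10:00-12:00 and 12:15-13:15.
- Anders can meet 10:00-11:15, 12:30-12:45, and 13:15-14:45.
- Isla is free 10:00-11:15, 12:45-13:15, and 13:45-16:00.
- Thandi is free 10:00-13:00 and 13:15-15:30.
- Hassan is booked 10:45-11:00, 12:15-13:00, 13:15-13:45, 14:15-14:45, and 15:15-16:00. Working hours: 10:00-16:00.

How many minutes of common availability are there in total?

Hassan free within 10:00–16:00: 10:00–10:45, 11:00–12:15, 13:00–13:15, 13:45–14:15, 14:45–15:15.
Emeka ∩ Anders: 10:00–11:15, 12:30–12:45.
Emeka ∩ Anders ∩ Isla: 10:00–11:15.
Emeka ∩ Anders ∩ Isla ∩ Thandi: 10:00–11:15.
Emeka ∩ Anders ∩ Isla ∩ Thandi ∩ Hassan: 10:00–10:45, 11:00–11:15.
Total common minutes: 45 + 15 = 60.

60 minutes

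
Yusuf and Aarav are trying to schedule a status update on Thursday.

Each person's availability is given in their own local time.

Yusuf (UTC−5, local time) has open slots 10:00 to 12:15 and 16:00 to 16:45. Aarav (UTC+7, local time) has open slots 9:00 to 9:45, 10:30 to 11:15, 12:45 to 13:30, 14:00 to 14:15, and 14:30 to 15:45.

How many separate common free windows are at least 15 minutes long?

Yusuf → UTC: 15:00–17:15, 21:00–21:45.
Aarav → UTC: 02:00–02:45, 03:30–04:15, 05:45–06:30, 07:00–07:15, 07:30–08:45.
Yusuf ∩ Aarav: (none).
Windows ≥ 15 min: (none).
That's 0 windows.

0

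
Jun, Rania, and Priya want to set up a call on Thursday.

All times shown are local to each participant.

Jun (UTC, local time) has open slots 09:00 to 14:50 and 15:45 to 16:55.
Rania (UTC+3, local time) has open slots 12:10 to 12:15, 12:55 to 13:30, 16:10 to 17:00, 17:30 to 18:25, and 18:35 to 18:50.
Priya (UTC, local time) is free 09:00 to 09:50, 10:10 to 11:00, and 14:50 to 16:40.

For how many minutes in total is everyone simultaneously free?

30 minutes

Jun → UTC: 09:00–14:50, 15:45–16:55.
Rania → UTC: 09:10–09:15, 09:55–10:30, 13:10–14:00, 14:30–15:25, 15:35–15:50.
Priya → UTC: 09:00–09:50, 10:10–11:00, 14:50–16:40.
Jun ∩ Rania: 09:10–09:15, 09:55–10:30, 13:10–14:00, 14:30–14:50, 15:45–15:50.
Jun ∩ Rania ∩ Priya: 09:10–09:15, 10:10–10:30, 15:45–15:50.
Total common minutes: 5 + 20 + 5 = 30.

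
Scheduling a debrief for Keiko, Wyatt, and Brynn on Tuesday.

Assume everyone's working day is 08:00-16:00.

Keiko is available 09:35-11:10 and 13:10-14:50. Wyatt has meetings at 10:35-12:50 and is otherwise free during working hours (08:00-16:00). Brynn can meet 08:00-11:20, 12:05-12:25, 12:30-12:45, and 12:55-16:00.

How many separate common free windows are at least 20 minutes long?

2

Wyatt free within 08:00–16:00: 08:00–10:35, 12:50–16:00.
Keiko ∩ Wyatt: 09:35–10:35, 13:10–14:50.
Keiko ∩ Wyatt ∩ Brynn: 09:35–10:35, 13:10–14:50.
Windows ≥ 20 min: 09:35–10:35, 13:10–14:50.
That's 2 windows.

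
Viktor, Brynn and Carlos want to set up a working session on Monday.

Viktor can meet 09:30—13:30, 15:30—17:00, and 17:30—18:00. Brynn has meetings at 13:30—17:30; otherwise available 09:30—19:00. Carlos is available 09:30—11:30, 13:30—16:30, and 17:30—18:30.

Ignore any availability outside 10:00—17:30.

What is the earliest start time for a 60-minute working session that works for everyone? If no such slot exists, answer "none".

Brynn free within 09:30–19:00: 09:30–13:30, 17:30–19:00.
Viktor ∩ Brynn: 09:30–13:30, 17:30–18:00.
Viktor ∩ Brynn ∩ Carlos: 09:30–11:30, 17:30–18:00.
Restricted to 10:00–17:30: 10:00–11:30.
Windows ≥ 60 min: 10:00–11:30.
Earliest such window starts at 10:00.

10:00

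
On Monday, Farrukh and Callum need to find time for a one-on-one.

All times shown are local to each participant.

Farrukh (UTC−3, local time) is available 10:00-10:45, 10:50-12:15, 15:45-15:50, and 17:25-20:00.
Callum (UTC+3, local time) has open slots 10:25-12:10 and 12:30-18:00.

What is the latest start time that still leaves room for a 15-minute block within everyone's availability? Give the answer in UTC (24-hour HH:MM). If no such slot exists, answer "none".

14:45

Farrukh → UTC: 13:00–13:45, 13:50–15:15, 18:45–18:50, 20:25–23:00.
Callum → UTC: 07:25–09:10, 09:30–15:00.
Farrukh ∩ Callum: 13:00–13:45, 13:50–15:00.
Windows ≥ 15 min: 13:00–13:45, 13:50–15:00.
Latest start in the last window 13:50–15:00 is 15:00 − 15 min = 14:45.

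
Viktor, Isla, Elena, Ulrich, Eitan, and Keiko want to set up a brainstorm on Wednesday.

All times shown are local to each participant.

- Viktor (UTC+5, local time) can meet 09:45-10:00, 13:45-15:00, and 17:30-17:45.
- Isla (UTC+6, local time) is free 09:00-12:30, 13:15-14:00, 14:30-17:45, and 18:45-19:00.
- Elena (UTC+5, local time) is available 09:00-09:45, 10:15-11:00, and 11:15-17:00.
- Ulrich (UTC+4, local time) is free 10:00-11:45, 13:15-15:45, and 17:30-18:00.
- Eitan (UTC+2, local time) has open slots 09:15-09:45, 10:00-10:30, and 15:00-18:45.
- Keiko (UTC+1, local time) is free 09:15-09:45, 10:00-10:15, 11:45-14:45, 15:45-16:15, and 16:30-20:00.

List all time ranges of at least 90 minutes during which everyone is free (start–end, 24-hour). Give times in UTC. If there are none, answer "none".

none

Viktor → UTC: 04:45–05:00, 08:45–10:00, 12:30–12:45.
Isla → UTC: 03:00–06:30, 07:15–08:00, 08:30–11:45, 12:45–13:00.
Elena → UTC: 04:00–04:45, 05:15–06:00, 06:15–12:00.
Ulrich → UTC: 06:00–07:45, 09:15–11:45, 13:30–14:00.
Eitan → UTC: 07:15–07:45, 08:00–08:30, 13:00–16:45.
Keiko → UTC: 08:15–08:45, 09:00–09:15, 10:45–13:45, 14:45–15:15, 15:30–19:00.
Viktor ∩ Isla: 04:45–05:00, 08:45–10:00.
Viktor ∩ Isla ∩ Elena: 08:45–10:00.
Viktor ∩ Isla ∩ Elena ∩ Ulrich: 09:15–10:00.
Viktor ∩ Isla ∩ Elena ∩ Ulrich ∩ Eitan: (none).
Viktor ∩ Isla ∩ Elena ∩ Ulrich ∩ Eitan ∩ Keiko: (none).
Windows ≥ 90 min: (none).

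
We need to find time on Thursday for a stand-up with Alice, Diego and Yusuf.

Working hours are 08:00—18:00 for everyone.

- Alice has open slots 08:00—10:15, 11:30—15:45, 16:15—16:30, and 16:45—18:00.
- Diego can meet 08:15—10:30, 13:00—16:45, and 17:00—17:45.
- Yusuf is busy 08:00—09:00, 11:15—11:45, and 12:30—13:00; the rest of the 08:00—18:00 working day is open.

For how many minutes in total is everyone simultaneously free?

300 minutes

Yusuf free within 08:00–18:00: 09:00–11:15, 11:45–12:30, 13:00–18:00.
Alice ∩ Diego: 08:15–10:15, 13:00–15:45, 16:15–16:30, 17:00–17:45.
Alice ∩ Diego ∩ Yusuf: 09:00–10:15, 13:00–15:45, 16:15–16:30, 17:00–17:45.
Total common minutes: 75 + 165 + 15 + 45 = 300.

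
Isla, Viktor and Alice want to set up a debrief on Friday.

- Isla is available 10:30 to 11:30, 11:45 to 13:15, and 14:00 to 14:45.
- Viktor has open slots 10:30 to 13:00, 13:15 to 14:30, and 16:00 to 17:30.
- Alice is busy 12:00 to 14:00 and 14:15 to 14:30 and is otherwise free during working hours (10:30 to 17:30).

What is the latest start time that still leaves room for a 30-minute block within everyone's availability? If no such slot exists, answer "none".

11:00

Alice free within 10:30–17:30: 10:30–12:00, 14:00–14:15, 14:30–17:30.
Isla ∩ Viktor: 10:30–11:30, 11:45–13:00, 14:00–14:30.
Isla ∩ Viktor ∩ Alice: 10:30–11:30, 11:45–12:00, 14:00–14:15.
Windows ≥ 30 min: 10:30–11:30.
Latest start in the last window 10:30–11:30 is 11:30 − 30 min = 11:00.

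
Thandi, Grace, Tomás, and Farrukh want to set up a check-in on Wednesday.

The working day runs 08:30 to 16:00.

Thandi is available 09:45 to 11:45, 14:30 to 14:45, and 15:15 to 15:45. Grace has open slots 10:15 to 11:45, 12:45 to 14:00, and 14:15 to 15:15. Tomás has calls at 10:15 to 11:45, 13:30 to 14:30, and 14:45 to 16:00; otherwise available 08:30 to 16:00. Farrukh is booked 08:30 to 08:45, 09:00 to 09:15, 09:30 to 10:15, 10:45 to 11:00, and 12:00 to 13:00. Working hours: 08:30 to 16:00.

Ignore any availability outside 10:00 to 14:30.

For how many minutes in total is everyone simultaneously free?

Tomás free within 08:30–16:00: 08:30–10:15, 11:45–13:30, 14:30–14:45.
Farrukh free within 08:30–16:00: 08:45–09:00, 09:15–09:30, 10:15–10:45, 11:00–12:00, 13:00–16:00.
Thandi ∩ Grace: 10:15–11:45, 14:30–14:45.
Thandi ∩ Grace ∩ Tomás: 14:30–14:45.
Thandi ∩ Grace ∩ Tomás ∩ Farrukh: 14:30–14:45.
Restricted to 10:00–14:30: (none).
Total common minutes: 0.

0 minutes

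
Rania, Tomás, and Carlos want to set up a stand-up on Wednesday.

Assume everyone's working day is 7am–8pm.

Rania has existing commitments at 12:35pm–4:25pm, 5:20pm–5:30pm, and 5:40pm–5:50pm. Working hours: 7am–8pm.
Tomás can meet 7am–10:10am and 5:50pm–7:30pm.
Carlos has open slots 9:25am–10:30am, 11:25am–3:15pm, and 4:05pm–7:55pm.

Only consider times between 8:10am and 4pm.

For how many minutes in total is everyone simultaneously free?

45 minutes

Rania free within 07:00–20:00: 07:00–12:35, 16:25–17:20, 17:30–17:40, 17:50–20:00.
Rania ∩ Tomás: 07:00–10:10, 17:50–19:30.
Rania ∩ Tomás ∩ Carlos: 09:25–10:10, 17:50–19:30.
Restricted to 08:10–16:00: 09:25–10:10.
Total common minutes: 45.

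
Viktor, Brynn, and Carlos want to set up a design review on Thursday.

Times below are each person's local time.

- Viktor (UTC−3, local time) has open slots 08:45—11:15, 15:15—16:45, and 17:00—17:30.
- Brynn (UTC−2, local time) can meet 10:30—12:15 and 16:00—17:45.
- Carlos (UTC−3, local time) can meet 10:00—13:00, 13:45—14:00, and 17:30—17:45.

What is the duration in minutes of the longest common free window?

75 minutes

Viktor → UTC: 11:45–14:15, 18:15–19:45, 20:00–20:30.
Brynn → UTC: 12:30–14:15, 18:00–19:45.
Carlos → UTC: 13:00–16:00, 16:45–17:00, 20:30–20:45.
Viktor ∩ Brynn: 12:30–14:15, 18:15–19:45.
Viktor ∩ Brynn ∩ Carlos: 13:00–14:15.
Single common window of 75 minutes.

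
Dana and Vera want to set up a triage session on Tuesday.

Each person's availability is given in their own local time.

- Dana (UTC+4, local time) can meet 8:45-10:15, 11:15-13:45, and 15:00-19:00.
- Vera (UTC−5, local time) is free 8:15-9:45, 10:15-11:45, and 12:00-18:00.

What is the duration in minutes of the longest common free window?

90 minutes

Dana → UTC: 04:45–06:15, 07:15–09:45, 11:00–15:00.
Vera → UTC: 13:15–14:45, 15:15–16:45, 17:00–23:00.
Dana ∩ Vera: 13:15–14:45.
Single common window of 90 minutes.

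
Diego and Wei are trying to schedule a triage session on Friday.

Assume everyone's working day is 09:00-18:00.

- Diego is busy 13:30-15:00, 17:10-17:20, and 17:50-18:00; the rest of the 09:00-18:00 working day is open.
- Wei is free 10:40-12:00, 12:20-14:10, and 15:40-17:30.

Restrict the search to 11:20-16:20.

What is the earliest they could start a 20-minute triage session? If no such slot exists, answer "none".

11:20

Diego free within 09:00–18:00: 09:00–13:30, 15:00–17:10, 17:20–17:50.
Diego ∩ Wei: 10:40–12:00, 12:20–13:30, 15:40–17:10, 17:20–17:30.
Restricted to 11:20–16:20: 11:20–12:00, 12:20–13:30, 15:40–16:20.
Windows ≥ 20 min: 11:20–12:00, 12:20–13:30, 15:40–16:20.
Earliest such window starts at 11:20.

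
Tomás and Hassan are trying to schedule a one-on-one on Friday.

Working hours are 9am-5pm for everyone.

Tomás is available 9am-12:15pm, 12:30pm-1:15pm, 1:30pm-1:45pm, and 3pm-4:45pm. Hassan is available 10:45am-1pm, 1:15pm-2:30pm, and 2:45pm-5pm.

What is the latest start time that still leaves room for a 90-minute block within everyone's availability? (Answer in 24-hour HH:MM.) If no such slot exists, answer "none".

15:15

Tomás ∩ Hassan: 10:45–12:15, 12:30–13:00, 13:30–13:45, 15:00–16:45.
Windows ≥ 90 min: 10:45–12:15, 15:00–16:45.
Latest start in the last window 15:00–16:45 is 16:45 − 90 min = 15:15.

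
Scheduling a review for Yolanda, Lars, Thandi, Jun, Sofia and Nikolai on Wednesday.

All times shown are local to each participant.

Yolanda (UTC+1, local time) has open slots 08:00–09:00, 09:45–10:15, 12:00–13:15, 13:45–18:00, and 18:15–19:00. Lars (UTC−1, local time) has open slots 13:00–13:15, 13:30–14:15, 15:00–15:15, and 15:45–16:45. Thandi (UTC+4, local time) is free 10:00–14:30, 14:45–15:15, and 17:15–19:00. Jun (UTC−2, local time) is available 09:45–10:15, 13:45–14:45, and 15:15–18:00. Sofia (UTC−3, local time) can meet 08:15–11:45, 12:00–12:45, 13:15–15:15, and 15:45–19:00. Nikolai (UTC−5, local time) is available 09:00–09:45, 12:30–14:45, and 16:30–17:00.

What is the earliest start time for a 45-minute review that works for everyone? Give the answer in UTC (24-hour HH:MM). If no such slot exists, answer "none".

none

Yolanda → UTC: 07:00–08:00, 08:45–09:15, 11:00–12:15, 12:45–17:00, 17:15–18:00.
Lars → UTC: 14:00–14:15, 14:30–15:15, 16:00–16:15, 16:45–17:45.
Thandi → UTC: 06:00–10:30, 10:45–11:15, 13:15–15:00.
Jun → UTC: 11:45–12:15, 15:45–16:45, 17:15–20:00.
Sofia → UTC: 11:15–14:45, 15:00–15:45, 16:15–18:15, 18:45–22:00.
Nikolai → UTC: 14:00–14:45, 17:30–19:45, 21:30–22:00.
Yolanda ∩ Lars: 14:00–14:15, 14:30–15:15, 16:00–16:15, 16:45–17:00, 17:15–17:45.
Yolanda ∩ Lars ∩ Thandi: 14:00–14:15, 14:30–15:00.
Yolanda ∩ Lars ∩ Thandi ∩ Jun: (none).
Yolanda ∩ Lars ∩ Thandi ∩ Jun ∩ Sofia: (none).
Yolanda ∩ Lars ∩ Thandi ∩ Jun ∩ Sofia ∩ Nikolai: (none).
Windows ≥ 45 min: (none).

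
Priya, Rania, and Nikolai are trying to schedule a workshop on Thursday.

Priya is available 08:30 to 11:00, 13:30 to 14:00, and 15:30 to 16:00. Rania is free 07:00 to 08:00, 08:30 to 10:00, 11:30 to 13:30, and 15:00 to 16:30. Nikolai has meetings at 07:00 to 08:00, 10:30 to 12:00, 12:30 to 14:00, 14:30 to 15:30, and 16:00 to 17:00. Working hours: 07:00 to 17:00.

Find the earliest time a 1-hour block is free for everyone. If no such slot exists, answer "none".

08:30

Nikolai free within 07:00–17:00: 08:00–10:30, 12:00–12:30, 14:00–14:30, 15:30–16:00.
Priya ∩ Rania: 08:30–10:00, 15:30–16:00.
Priya ∩ Rania ∩ Nikolai: 08:30–10:00, 15:30–16:00.
Windows ≥ 60 min: 08:30–10:00.
Earliest such window starts at 08:30.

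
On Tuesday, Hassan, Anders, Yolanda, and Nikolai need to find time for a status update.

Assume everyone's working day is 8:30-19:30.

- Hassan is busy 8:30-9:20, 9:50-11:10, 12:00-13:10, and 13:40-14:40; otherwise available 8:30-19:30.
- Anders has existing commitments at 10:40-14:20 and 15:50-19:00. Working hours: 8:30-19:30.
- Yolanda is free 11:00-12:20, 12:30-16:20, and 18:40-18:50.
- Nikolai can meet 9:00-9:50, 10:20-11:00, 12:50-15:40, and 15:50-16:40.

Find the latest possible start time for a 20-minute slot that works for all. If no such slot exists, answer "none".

15:20

Hassan free within 08:30–19:30: 09:20–09:50, 11:10–12:00, 13:10–13:40, 14:40–19:30.
Anders free within 08:30–19:30: 08:30–10:40, 14:20–15:50, 19:00–19:30.
Hassan ∩ Anders: 09:20–09:50, 14:40–15:50, 19:00–19:30.
Hassan ∩ Anders ∩ Yolanda: 14:40–15:50.
Hassan ∩ Anders ∩ Yolanda ∩ Nikolai: 14:40–15:40.
Windows ≥ 20 min: 14:40–15:40.
Latest start in the last window 14:40–15:40 is 15:40 − 20 min = 15:20.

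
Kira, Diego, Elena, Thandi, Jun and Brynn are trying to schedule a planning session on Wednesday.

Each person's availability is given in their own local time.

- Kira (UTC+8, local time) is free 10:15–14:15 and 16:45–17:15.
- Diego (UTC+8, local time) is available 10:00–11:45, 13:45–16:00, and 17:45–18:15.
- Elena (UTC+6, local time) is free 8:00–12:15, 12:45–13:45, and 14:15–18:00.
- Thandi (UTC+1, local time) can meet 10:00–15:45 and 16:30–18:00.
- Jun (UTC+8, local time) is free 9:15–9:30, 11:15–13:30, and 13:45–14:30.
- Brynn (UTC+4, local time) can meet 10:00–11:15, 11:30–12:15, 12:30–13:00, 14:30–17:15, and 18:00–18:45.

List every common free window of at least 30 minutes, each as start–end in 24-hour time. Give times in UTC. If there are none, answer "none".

none

Kira → UTC: 02:15–06:15, 08:45–09:15.
Diego → UTC: 02:00–03:45, 05:45–08:00, 09:45–10:15.
Elena → UTC: 02:00–06:15, 06:45–07:45, 08:15–12:00.
Thandi → UTC: 09:00–14:45, 15:30–17:00.
Jun → UTC: 01:15–01:30, 03:15–05:30, 05:45–06:30.
Brynn → UTC: 06:00–07:15, 07:30–08:15, 08:30–09:00, 10:30–13:15, 14:00–14:45.
Kira ∩ Diego: 02:15–03:45, 05:45–06:15.
Kira ∩ Diego ∩ Elena: 02:15–03:45, 05:45–06:15.
Kira ∩ Diego ∩ Elena ∩ Thandi: (none).
Kira ∩ Diego ∩ Elena ∩ Thandi ∩ Jun: (none).
Kira ∩ Diego ∩ Elena ∩ Thandi ∩ Jun ∩ Brynn: (none).
Windows ≥ 30 min: (none).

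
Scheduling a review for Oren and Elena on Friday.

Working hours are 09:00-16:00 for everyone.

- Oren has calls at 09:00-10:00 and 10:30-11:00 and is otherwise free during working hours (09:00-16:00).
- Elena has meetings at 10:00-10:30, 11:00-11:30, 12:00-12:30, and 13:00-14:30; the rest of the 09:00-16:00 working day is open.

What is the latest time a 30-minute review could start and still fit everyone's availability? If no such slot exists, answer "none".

15:30

Oren free within 09:00–16:00: 10:00–10:30, 11:00–16:00.
Elena free within 09:00–16:00: 09:00–10:00, 10:30–11:00, 11:30–12:00, 12:30–13:00, 14:30–16:00.
Oren ∩ Elena: 11:30–12:00, 12:30–13:00, 14:30–16:00.
Windows ≥ 30 min: 11:30–12:00, 12:30–13:00, 14:30–16:00.
Latest start in the last window 14:30–16:00 is 16:00 − 30 min = 15:30.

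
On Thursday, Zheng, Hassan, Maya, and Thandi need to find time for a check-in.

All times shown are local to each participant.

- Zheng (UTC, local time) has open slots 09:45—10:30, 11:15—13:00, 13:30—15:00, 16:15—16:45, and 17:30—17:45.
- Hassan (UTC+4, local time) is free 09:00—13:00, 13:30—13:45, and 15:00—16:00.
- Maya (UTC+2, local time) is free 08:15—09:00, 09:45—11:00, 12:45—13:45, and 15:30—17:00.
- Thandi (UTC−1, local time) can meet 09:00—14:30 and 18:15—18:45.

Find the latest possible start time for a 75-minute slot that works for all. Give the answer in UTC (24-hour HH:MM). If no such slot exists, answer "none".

none

Zheng → UTC: 09:45–10:30, 11:15–13:00, 13:30–15:00, 16:15–16:45, 17:30–17:45.
Hassan → UTC: 05:00–09:00, 09:30–09:45, 11:00–12:00.
Maya → UTC: 06:15–07:00, 07:45–09:00, 10:45–11:45, 13:30–15:00.
Thandi → UTC: 10:00–15:30, 19:15–19:45.
Zheng ∩ Hassan: 11:15–12:00.
Zheng ∩ Hassan ∩ Maya: 11:15–11:45.
Zheng ∩ Hassan ∩ Maya ∩ Thandi: 11:15–11:45.
Windows ≥ 75 min: (none).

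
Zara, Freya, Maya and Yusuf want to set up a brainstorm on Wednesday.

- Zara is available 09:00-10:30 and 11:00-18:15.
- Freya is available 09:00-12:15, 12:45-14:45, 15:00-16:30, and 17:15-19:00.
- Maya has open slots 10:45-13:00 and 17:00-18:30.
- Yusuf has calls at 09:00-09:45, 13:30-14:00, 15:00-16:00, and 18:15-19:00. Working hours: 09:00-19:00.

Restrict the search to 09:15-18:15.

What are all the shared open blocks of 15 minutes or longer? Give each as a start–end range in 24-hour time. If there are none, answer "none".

11:00–12:15, 12:45–13:00, 17:15–18:15

Yusuf free within 09:00–19:00: 09:45–13:30, 14:00–15:00, 16:00–18:15.
Zara ∩ Freya: 09:00–10:30, 11:00–12:15, 12:45–14:45, 15:00–16:30, 17:15–18:15.
Zara ∩ Freya ∩ Maya: 11:00–12:15, 12:45–13:00, 17:15–18:15.
Zara ∩ Freya ∩ Maya ∩ Yusuf: 11:00–12:15, 12:45–13:00, 17:15–18:15.
Restricted to 09:15–18:15: 11:00–12:15, 12:45–13:00, 17:15–18:15.
Windows ≥ 15 min: 11:00–12:15, 12:45–13:00, 17:15–18:15.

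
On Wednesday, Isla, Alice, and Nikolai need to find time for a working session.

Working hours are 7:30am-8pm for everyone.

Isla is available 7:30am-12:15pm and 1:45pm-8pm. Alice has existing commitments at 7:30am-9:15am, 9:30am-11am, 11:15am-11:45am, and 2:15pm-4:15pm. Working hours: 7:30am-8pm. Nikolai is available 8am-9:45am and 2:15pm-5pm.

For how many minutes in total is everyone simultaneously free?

60 minutes

Alice free within 07:30–20:00: 09:15–09:30, 11:00–11:15, 11:45–14:15, 16:15–20:00.
Isla ∩ Alice: 09:15–09:30, 11:00–11:15, 11:45–12:15, 13:45–14:15, 16:15–20:00.
Isla ∩ Alice ∩ Nikolai: 09:15–09:30, 16:15–17:00.
Total common minutes: 15 + 45 = 60.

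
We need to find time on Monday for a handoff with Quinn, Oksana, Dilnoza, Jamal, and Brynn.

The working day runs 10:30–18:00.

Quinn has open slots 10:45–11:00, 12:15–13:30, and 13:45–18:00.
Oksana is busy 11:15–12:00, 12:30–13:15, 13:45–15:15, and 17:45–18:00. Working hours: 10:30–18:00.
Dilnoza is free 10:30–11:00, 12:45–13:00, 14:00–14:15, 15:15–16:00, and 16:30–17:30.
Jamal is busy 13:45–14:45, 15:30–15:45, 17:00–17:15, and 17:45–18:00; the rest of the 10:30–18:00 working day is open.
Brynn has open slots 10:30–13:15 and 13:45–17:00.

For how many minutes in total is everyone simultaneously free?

75 minutes

Oksana free within 10:30–18:00: 10:30–11:15, 12:00–12:30, 13:15–13:45, 15:15–17:45.
Jamal free within 10:30–18:00: 10:30–13:45, 14:45–15:30, 15:45–17:00, 17:15–17:45.
Quinn ∩ Oksana: 10:45–11:00, 12:15–12:30, 13:15–13:30, 15:15–17:45.
Quinn ∩ Oksana ∩ Dilnoza: 10:45–11:00, 15:15–16:00, 16:30–17:30.
Quinn ∩ Oksana ∩ Dilnoza ∩ Jamal: 10:45–11:00, 15:15–15:30, 15:45–16:00, 16:30–17:00, 17:15–17:30.
Quinn ∩ Oksana ∩ Dilnoza ∩ Jamal ∩ Brynn: 10:45–11:00, 15:15–15:30, 15:45–16:00, 16:30–17:00.
Total common minutes: 15 + 15 + 15 + 30 = 75.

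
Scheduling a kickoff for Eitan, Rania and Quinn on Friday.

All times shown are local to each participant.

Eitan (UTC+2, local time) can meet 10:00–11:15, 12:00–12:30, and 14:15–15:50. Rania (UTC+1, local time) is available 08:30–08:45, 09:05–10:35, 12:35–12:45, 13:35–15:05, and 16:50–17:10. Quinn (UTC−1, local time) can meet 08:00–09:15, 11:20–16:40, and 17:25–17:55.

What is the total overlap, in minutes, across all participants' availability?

90 minutes

Eitan → UTC: 08:00–09:15, 10:00–10:30, 12:15–13:50.
Rania → UTC: 07:30–07:45, 08:05–09:35, 11:35–11:45, 12:35–14:05, 15:50–16:10.
Quinn → UTC: 09:00–10:15, 12:20–17:40, 18:25–18:55.
Eitan ∩ Rania: 08:05–09:15, 12:35–13:50.
Eitan ∩ Rania ∩ Quinn: 09:00–09:15, 12:35–13:50.
Total common minutes: 15 + 75 = 90.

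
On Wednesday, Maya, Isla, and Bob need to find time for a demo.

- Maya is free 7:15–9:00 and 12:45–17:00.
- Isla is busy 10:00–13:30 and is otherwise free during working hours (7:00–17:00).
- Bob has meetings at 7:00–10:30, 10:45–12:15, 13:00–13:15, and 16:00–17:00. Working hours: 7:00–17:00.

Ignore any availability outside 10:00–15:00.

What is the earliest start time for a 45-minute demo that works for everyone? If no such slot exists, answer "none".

13:30

Isla free within 07:00–17:00: 07:00–10:00, 13:30–17:00.
Bob free within 07:00–17:00: 10:30–10:45, 12:15–13:00, 13:15–16:00.
Maya ∩ Isla: 07:15–09:00, 13:30–17:00.
Maya ∩ Isla ∩ Bob: 13:30–16:00.
Restricted to 10:00–15:00: 13:30–15:00.
Windows ≥ 45 min: 13:30–15:00.
Earliest such window starts at 13:30.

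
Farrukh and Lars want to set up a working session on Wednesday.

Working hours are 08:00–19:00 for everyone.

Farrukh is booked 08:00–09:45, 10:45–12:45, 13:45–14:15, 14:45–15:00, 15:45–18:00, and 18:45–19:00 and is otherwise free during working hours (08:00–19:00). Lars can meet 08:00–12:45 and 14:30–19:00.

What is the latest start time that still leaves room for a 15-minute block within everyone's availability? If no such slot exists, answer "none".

18:30

Farrukh free within 08:00–19:00: 09:45–10:45, 12:45–13:45, 14:15–14:45, 15:00–15:45, 18:00–18:45.
Farrukh ∩ Lars: 09:45–10:45, 14:30–14:45, 15:00–15:45, 18:00–18:45.
Windows ≥ 15 min: 09:45–10:45, 14:30–14:45, 15:00–15:45, 18:00–18:45.
Latest start in the last window 18:00–18:45 is 18:45 − 15 min = 18:30.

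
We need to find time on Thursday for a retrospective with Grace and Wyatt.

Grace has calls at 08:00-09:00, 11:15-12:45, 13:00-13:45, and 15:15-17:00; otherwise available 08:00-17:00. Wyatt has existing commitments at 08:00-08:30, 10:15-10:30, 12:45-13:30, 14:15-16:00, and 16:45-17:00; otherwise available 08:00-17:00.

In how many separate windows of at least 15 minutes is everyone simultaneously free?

3

Grace free within 08:00–17:00: 09:00–11:15, 12:45–13:00, 13:45–15:15.
Wyatt free within 08:00–17:00: 08:30–10:15, 10:30–12:45, 13:30–14:15, 16:00–16:45.
Grace ∩ Wyatt: 09:00–10:15, 10:30–11:15, 13:45–14:15.
Windows ≥ 15 min: 09:00–10:15, 10:30–11:15, 13:45–14:15.
That's 3 windows.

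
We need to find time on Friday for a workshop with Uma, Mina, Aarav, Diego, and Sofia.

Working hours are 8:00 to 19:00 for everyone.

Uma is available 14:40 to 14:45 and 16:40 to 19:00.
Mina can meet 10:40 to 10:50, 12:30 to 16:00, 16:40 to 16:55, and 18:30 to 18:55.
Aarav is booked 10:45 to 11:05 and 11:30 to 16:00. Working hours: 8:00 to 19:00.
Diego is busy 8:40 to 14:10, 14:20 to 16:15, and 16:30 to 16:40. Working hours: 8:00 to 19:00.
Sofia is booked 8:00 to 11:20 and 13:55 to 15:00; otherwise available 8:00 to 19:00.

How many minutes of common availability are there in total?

Aarav free within 08:00–19:00: 08:00–10:45, 11:05–11:30, 16:00–19:00.
Diego free within 08:00–19:00: 08:00–08:40, 14:10–14:20, 16:15–16:30, 16:40–19:00.
Sofia free within 08:00–19:00: 11:20–13:55, 15:00–19:00.
Uma ∩ Mina: 14:40–14:45, 16:40–16:55, 18:30–18:55.
Uma ∩ Mina ∩ Aarav: 16:40–16:55, 18:30–18:55.
Uma ∩ Mina ∩ Aarav ∩ Diego: 16:40–16:55, 18:30–18:55.
Uma ∩ Mina ∩ Aarav ∩ Diego ∩ Sofia: 16:40–16:55, 18:30–18:55.
Total common minutes: 15 + 25 = 40.

40 minutes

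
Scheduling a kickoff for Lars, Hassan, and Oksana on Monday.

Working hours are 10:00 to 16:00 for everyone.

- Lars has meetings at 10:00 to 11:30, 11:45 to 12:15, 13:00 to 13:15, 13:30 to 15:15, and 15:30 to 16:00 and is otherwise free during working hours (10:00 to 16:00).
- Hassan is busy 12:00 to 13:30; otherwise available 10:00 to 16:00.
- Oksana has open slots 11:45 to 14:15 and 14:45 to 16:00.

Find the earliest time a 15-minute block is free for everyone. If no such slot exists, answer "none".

Lars free within 10:00–16:00: 11:30–11:45, 12:15–13:00, 13:15–13:30, 15:15–15:30.
Hassan free within 10:00–16:00: 10:00–12:00, 13:30–16:00.
Lars ∩ Hassan: 11:30–11:45, 15:15–15:30.
Lars ∩ Hassan ∩ Oksana: 15:15–15:30.
Windows ≥ 15 min: 15:15–15:30.
Earliest such window starts at 15:15.

15:15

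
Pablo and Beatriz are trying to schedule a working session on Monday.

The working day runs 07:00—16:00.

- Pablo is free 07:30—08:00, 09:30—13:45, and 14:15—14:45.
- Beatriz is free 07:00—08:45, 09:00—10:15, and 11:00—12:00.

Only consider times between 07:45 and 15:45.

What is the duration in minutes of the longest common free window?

Pablo ∩ Beatriz: 07:30–08:00, 09:30–10:15, 11:00–12:00.
Restricted to 07:45–15:45: 07:45–08:00, 09:30–10:15, 11:00–12:00.
Common window lengths: 15, 45, 60 min; longest is 60.

60 minutes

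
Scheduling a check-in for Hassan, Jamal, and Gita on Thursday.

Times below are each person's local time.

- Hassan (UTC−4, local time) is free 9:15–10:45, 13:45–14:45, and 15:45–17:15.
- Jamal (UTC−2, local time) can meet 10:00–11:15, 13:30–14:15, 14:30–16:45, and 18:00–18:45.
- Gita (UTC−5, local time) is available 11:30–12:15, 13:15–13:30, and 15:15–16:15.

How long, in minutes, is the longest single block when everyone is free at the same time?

Hassan → UTC: 13:15–14:45, 17:45–18:45, 19:45–21:15.
Jamal → UTC: 12:00–13:15, 15:30–16:15, 16:30–18:45, 20:00–20:45.
Gita → UTC: 16:30–17:15, 18:15–18:30, 20:15–21:15.
Hassan ∩ Jamal: 17:45–18:45, 20:00–20:45.
Hassan ∩ Jamal ∩ Gita: 18:15–18:30, 20:15–20:45.
Common window lengths: 15, 30 min; longest is 30.

30 minutes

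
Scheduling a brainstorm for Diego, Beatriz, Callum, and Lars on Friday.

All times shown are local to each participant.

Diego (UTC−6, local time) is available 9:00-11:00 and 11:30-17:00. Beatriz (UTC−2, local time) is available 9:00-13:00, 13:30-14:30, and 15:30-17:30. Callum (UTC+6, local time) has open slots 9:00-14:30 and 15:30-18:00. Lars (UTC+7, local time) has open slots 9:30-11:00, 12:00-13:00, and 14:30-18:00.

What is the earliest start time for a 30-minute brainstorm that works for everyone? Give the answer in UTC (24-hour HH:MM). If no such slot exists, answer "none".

Diego → UTC: 15:00–17:00, 17:30–23:00.
Beatriz → UTC: 11:00–15:00, 15:30–16:30, 17:30–19:30.
Callum → UTC: 03:00–08:30, 09:30–12:00.
Lars → UTC: 02:30–04:00, 05:00–06:00, 07:30–11:00.
Diego ∩ Beatriz: 15:30–16:30, 17:30–19:30.
Diego ∩ Beatriz ∩ Callum: (none).
Diego ∩ Beatriz ∩ Callum ∩ Lars: (none).
Windows ≥ 30 min: (none).

none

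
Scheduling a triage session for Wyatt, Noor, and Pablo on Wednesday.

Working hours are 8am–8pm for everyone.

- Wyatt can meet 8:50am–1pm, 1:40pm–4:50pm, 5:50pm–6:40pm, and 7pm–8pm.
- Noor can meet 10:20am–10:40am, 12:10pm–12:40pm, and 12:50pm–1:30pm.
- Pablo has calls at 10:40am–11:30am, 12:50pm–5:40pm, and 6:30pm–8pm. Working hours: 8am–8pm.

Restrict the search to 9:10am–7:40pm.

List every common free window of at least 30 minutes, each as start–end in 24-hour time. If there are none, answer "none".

Pablo free within 08:00–20:00: 08:00–10:40, 11:30–12:50, 17:40–18:30.
Wyatt ∩ Noor: 10:20–10:40, 12:10–12:40, 12:50–13:00.
Wyatt ∩ Noor ∩ Pablo: 10:20–10:40, 12:10–12:40.
Restricted to 09:10–19:40: 10:20–10:40, 12:10–12:40.
Windows ≥ 30 min: 12:10–12:40.

12:10–12:40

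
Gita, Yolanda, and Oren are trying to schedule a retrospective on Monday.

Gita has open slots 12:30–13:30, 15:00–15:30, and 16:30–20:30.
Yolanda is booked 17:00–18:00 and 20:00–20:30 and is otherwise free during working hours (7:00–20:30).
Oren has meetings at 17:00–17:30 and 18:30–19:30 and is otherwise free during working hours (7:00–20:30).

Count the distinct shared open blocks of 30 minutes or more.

Yolanda free within 07:00–20:30: 07:00–17:00, 18:00–20:00.
Oren free within 07:00–20:30: 07:00–17:00, 17:30–18:30, 19:30–20:30.
Gita ∩ Yolanda: 12:30–13:30, 15:00–15:30, 16:30–17:00, 18:00–20:00.
Gita ∩ Yolanda ∩ Oren: 12:30–13:30, 15:00–15:30, 16:30–17:00, 18:00–18:30, 19:30–20:00.
Windows ≥ 30 min: 12:30–13:30, 15:00–15:30, 16:30–17:00, 18:00–18:30, 19:30–20:00.
That's 5 windows.

5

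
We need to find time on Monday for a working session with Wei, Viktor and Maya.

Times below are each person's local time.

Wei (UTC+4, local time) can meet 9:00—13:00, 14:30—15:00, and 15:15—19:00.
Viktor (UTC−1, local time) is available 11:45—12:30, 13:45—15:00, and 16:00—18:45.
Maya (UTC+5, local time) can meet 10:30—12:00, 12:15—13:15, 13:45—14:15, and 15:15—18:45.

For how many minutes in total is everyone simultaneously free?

45 minutes

Wei → UTC: 05:00–09:00, 10:30–11:00, 11:15–15:00.
Viktor → UTC: 12:45–13:30, 14:45–16:00, 17:00–19:45.
Maya → UTC: 05:30–07:00, 07:15–08:15, 08:45–09:15, 10:15–13:45.
Wei ∩ Viktor: 12:45–13:30, 14:45–15:00.
Wei ∩ Viktor ∩ Maya: 12:45–13:30.
Total common minutes: 45.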